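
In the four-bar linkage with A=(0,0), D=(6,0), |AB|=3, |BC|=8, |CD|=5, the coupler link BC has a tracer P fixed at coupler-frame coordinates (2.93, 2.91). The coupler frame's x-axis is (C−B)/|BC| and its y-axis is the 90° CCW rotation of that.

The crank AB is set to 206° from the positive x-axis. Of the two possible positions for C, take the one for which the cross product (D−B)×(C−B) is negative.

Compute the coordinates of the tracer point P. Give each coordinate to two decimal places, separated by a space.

1.20 0.04

A=(0,0), D=(6.00,0)
B = A + 3.00·(cos206°, sin206°) = (-2.6964, -1.3151)
|BD| = 8.7953
circle(B,8.00) ∩ circle(D,5.00): a=6.6147, h=4.4995
  candidates: C₊=(3.1712,4.1229) cross=39.574; C₋=(4.5168,-4.7749) cross=-39.574
  mode - wants cross < 0 → take C=(4.5168,-4.7749) (cross=-39.574)
ex = (C−B)/|BC| = (0.9016,-0.4325); ey = (0.4325,0.9016)
P = B + 2.93·ex + 2.91·ey = (1.2039,0.0415)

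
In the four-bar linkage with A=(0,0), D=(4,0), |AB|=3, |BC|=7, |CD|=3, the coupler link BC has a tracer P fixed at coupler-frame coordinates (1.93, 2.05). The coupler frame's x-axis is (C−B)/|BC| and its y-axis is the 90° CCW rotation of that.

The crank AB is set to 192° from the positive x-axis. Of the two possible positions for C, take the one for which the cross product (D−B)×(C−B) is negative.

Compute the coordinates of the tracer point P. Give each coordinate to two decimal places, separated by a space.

-0.43 0.66

A=(0,0), D=(4.00,0)
B = A + 3.00·(cos192°, sin192°) = (-2.9344, -0.6237)
|BD| = 6.9624
circle(B,7.00) ∩ circle(D,3.00): a=6.3538, h=2.9376
  candidates: C₊=(3.1306,2.8713) cross=20.453; C₋=(3.6570,-2.9803) cross=-20.453
  mode - wants cross < 0 → take C=(3.6570,-2.9803) (cross=-20.453)
ex = (C−B)/|BC| = (0.9416,-0.3367); ey = (0.3367,0.9416)
P = B + 1.93·ex + 2.05·ey = (-0.4270,0.6569)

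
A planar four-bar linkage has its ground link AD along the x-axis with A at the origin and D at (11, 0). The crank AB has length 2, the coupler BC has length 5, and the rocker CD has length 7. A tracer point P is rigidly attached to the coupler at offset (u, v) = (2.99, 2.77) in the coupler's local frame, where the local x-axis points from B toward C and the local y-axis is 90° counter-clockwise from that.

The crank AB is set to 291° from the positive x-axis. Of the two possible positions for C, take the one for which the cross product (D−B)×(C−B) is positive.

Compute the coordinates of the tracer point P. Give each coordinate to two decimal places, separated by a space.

A=(0,0), D=(11.00,0)
B = A + 2.00·(cos291°, sin291°) = (0.7167, -1.8672)
|BD| = 10.4514
circle(B,5.00) ∩ circle(D,7.00): a=4.0775, h=2.8937
  candidates: C₊=(4.2117,1.7085) cross=30.244; C₋=(5.2456,-3.9859) cross=-30.244
  mode + wants cross > 0 → take C=(4.2117,1.7085) (cross=30.244)
ex = (C−B)/|BC| = (0.6990,0.7151); ey = (-0.7151,0.6990)
P = B + 2.99·ex + 2.77·ey = (0.8258,2.2073)

0.83 2.21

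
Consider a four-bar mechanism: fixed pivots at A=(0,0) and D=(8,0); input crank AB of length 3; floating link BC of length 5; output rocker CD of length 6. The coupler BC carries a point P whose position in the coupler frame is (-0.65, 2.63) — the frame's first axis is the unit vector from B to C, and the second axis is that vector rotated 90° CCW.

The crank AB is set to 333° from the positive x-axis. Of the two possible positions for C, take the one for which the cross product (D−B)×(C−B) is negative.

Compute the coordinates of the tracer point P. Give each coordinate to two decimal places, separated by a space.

A=(0,0), D=(8.00,0)
B = A + 3.00·(cos333°, sin333°) = (2.6730, -1.3620)
|BD| = 5.4983
circle(B,5.00) ∩ circle(D,6.00): a=1.7489, h=4.6842
  candidates: C₊=(3.2071,3.6094) cross=25.755; C₋=(5.5277,-5.4670) cross=-25.755
  mode - wants cross < 0 → take C=(5.5277,-5.4670) (cross=-25.755)
ex = (C−B)/|BC| = (0.5709,-0.8210); ey = (0.8210,0.5709)
P = B + -0.65·ex + 2.63·ey = (4.4611,0.6732)

4.46 0.67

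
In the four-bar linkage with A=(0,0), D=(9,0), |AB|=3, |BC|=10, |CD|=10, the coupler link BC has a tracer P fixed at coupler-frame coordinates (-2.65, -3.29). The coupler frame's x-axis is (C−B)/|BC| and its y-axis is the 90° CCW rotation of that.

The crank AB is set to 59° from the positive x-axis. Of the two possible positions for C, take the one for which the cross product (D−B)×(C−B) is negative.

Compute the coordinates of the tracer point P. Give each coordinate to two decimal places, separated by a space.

-1.93 4.97

A=(0,0), D=(9.00,0)
B = A + 3.00·(cos59°, sin59°) = (1.5451, 2.5715)
|BD| = 7.8859
circle(B,10.00) ∩ circle(D,10.00): a=3.9430, h=9.1898
  candidates: C₊=(8.2692,9.9733) cross=72.470; C₋=(2.2759,-7.4018) cross=-72.470
  mode - wants cross < 0 → take C=(2.2759,-7.4018) (cross=-72.470)
ex = (C−B)/|BC| = (0.0731,-0.9973); ey = (0.9973,0.0731)
P = B + -2.65·ex + -3.29·ey = (-1.9297,4.9740)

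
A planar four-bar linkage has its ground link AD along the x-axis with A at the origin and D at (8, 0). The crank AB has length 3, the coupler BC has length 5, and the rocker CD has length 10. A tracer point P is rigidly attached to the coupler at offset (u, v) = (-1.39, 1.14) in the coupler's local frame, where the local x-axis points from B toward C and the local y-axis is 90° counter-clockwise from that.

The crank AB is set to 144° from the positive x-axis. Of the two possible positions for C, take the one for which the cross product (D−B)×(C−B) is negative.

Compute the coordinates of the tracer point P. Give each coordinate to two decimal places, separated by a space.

-1.57 3.34

A=(0,0), D=(8.00,0)
B = A + 3.00·(cos144°, sin144°) = (-2.4271, 1.7634)
|BD| = 10.5751
circle(B,5.00) ∩ circle(D,10.00): a=1.7415, h=4.6869
  candidates: C₊=(0.0716,6.0943) cross=49.565; C₋=(-1.4915,-3.1483) cross=-49.565
  mode - wants cross < 0 → take C=(-1.4915,-3.1483) (cross=-49.565)
ex = (C−B)/|BC| = (0.1871,-0.9823); ey = (0.9823,0.1871)
P = B + -1.39·ex + 1.14·ey = (-1.5673,3.3421)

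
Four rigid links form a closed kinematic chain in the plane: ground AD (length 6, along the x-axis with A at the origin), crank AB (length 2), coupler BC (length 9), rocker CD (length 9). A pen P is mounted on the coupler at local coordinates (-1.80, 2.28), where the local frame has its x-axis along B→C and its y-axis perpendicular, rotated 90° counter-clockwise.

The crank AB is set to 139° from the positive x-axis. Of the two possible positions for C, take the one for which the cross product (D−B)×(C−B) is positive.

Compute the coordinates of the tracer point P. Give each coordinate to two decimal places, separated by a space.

A=(0,0), D=(6.00,0)
B = A + 2.00·(cos139°, sin139°) = (-1.5094, 1.3121)
|BD| = 7.6232
circle(B,9.00) ∩ circle(D,9.00): a=3.8116, h=8.1530
  candidates: C₊=(3.6486,8.6874) cross=62.152; C₋=(0.8420,-7.3753) cross=-62.152
  mode + wants cross > 0 → take C=(3.6486,8.6874) (cross=62.152)
ex = (C−B)/|BC| = (0.5731,0.8195); ey = (-0.8195,0.5731)
P = B + -1.80·ex + 2.28·ey = (-4.4094,1.1438)

-4.41 1.14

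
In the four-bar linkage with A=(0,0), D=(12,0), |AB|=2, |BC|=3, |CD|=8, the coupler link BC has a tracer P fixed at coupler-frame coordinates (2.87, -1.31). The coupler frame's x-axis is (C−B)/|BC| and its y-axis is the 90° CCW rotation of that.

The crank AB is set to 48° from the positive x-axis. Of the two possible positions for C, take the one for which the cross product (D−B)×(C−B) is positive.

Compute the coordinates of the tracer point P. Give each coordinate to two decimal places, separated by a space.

4.41 0.78

A=(0,0), D=(12.00,0)
B = A + 2.00·(cos48°, sin48°) = (1.3383, 1.4863)
|BD| = 10.7648
circle(B,3.00) ∩ circle(D,8.00): a=2.8278, h=1.0018
  candidates: C₊=(4.2773,2.0880) cross=10.784; C₋=(4.0007,0.1037) cross=-10.784
  mode + wants cross > 0 → take C=(4.2773,2.0880) (cross=10.784)
ex = (C−B)/|BC| = (0.9797,0.2006); ey = (-0.2006,0.9797)
P = B + 2.87·ex + -1.31·ey = (4.4127,0.7786)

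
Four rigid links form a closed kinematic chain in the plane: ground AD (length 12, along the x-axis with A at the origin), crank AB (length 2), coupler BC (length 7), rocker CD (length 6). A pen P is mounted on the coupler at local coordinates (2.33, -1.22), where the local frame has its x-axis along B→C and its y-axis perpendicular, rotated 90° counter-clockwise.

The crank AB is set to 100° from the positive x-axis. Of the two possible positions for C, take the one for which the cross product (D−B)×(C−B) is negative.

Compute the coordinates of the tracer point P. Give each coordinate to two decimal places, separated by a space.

1.29 -0.09

A=(0,0), D=(12.00,0)
B = A + 2.00·(cos100°, sin100°) = (-0.3473, 1.9696)
|BD| = 12.5034
circle(B,7.00) ∩ circle(D,6.00): a=6.7716, h=1.7737
  candidates: C₊=(6.6191,2.6545) cross=22.177; C₋=(6.0603,-0.8486) cross=-22.177
  mode - wants cross < 0 → take C=(6.0603,-0.8486) (cross=-22.177)
ex = (C−B)/|BC| = (0.9154,-0.4026); ey = (0.4026,0.9154)
P = B + 2.33·ex + -1.22·ey = (1.2943,-0.0852)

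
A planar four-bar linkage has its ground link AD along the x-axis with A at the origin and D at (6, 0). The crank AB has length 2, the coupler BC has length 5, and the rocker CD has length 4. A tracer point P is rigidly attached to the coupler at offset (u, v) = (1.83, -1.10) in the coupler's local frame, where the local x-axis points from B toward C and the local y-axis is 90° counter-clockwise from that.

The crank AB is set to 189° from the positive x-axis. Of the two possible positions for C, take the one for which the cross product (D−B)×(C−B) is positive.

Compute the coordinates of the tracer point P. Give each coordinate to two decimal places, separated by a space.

0.15 -0.48

A=(0,0), D=(6.00,0)
B = A + 2.00·(cos189°, sin189°) = (-1.9754, -0.3129)
|BD| = 7.9815
circle(B,5.00) ∩ circle(D,4.00): a=4.5546, h=2.0630
  candidates: C₊=(2.4948,1.9271) cross=16.466; C₋=(2.6565,-2.1958) cross=-16.466
  mode + wants cross > 0 → take C=(2.4948,1.9271) (cross=16.466)
ex = (C−B)/|BC| = (0.8940,0.4480); ey = (-0.4480,0.8940)
P = B + 1.83·ex + -1.10·ey = (0.1535,-0.4765)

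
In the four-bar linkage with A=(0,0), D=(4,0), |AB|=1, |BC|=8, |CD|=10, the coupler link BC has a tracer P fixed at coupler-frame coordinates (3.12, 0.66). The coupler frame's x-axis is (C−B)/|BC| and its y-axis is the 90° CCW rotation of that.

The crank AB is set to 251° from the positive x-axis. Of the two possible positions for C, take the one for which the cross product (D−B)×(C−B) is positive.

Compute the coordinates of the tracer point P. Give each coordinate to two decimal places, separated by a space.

-2.27 1.58

A=(0,0), D=(4.00,0)
B = A + 1.00·(cos251°, sin251°) = (-0.3256, -0.9455)
|BD| = 4.4277
circle(B,8.00) ∩ circle(D,10.00): a=-1.8515, h=7.7828
  candidates: C₊=(-3.7963,6.2624) cross=34.460; C₋=(-0.4723,-8.9442) cross=-34.460
  mode + wants cross > 0 → take C=(-3.7963,6.2624) (cross=34.460)
ex = (C−B)/|BC| = (-0.4338,0.9010); ey = (-0.9010,-0.4338)
P = B + 3.12·ex + 0.66·ey = (-2.2738,1.5792)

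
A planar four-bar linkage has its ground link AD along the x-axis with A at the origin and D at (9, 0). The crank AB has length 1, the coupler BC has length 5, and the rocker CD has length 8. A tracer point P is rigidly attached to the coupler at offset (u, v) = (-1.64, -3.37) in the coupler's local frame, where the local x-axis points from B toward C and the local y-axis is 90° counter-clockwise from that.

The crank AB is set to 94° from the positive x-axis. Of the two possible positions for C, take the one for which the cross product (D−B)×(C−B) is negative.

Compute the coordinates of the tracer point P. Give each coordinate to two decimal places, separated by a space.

A=(0,0), D=(9.00,0)
B = A + 1.00·(cos94°, sin94°) = (-0.0698, 0.9976)
|BD| = 9.1245
circle(B,5.00) ∩ circle(D,8.00): a=2.4251, h=4.3725
  candidates: C₊=(2.8189,5.0787) cross=39.897; C₋=(1.8628,-3.6139) cross=-39.897
  mode - wants cross < 0 → take C=(1.8628,-3.6139) (cross=-39.897)
ex = (C−B)/|BC| = (0.3865,-0.9223); ey = (0.9223,0.3865)
P = B + -1.64·ex + -3.37·ey = (-3.8117,1.2076)

-3.81 1.21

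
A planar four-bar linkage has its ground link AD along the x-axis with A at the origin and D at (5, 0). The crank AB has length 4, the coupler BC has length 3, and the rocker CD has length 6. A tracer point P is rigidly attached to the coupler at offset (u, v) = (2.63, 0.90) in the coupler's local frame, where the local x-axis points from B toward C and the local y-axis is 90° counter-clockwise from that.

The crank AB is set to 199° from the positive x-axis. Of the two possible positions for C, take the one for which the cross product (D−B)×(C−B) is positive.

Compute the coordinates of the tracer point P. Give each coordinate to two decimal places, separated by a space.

A=(0,0), D=(5.00,0)
B = A + 4.00·(cos199°, sin199°) = (-3.7821, -1.3023)
|BD| = 8.8781
circle(B,3.00) ∩ circle(D,6.00): a=2.9185, h=0.6947
  candidates: C₊=(-0.9971,-0.1870) cross=6.168; C₋=(-0.7933,-1.5614) cross=-6.168
  mode + wants cross > 0 → take C=(-0.9971,-0.1870) (cross=6.168)
ex = (C−B)/|BC| = (0.9283,0.3718); ey = (-0.3718,0.9283)
P = B + 2.63·ex + 0.90·ey = (-1.6751,0.5109)

-1.68 0.51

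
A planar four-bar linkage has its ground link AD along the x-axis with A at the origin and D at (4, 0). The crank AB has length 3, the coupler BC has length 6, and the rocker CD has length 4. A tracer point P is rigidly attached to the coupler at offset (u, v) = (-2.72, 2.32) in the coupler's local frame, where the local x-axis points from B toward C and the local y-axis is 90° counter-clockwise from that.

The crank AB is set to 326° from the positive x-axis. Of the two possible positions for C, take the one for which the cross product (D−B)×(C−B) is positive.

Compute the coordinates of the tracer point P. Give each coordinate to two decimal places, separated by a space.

A=(0,0), D=(4.00,0)
B = A + 3.00·(cos326°, sin326°) = (2.4871, -1.6776)
|BD| = 2.2590
circle(B,6.00) ∩ circle(D,4.00): a=5.5562, h=2.2646
  candidates: C₊=(4.5265,3.9652) cross=5.116; C₋=(7.8899,0.9320) cross=-5.116
  mode + wants cross > 0 → take C=(4.5265,3.9652) (cross=5.116)
ex = (C−B)/|BC| = (0.3399,0.9405); ey = (-0.9405,0.3399)
P = B + -2.72·ex + 2.32·ey = (-0.6193,-3.4471)

-0.62 -3.45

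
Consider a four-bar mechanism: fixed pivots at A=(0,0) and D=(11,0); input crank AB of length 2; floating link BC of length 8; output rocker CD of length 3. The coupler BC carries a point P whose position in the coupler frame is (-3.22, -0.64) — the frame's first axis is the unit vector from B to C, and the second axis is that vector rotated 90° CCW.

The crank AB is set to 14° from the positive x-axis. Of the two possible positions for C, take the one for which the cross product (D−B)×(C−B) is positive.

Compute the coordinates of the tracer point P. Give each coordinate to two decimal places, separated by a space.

A=(0,0), D=(11.00,0)
B = A + 2.00·(cos14°, sin14°) = (1.9406, 0.4838)
|BD| = 9.0723
circle(B,8.00) ∩ circle(D,3.00): a=7.5674, h=2.5952
  candidates: C₊=(9.6356,2.6718) cross=23.545; C₋=(9.3588,-2.5112) cross=-23.545
  mode + wants cross > 0 → take C=(9.6356,2.6718) (cross=23.545)
ex = (C−B)/|BC| = (0.9619,0.2735); ey = (-0.2735,0.9619)
P = B + -3.22·ex + -0.64·ey = (-0.9816,-1.0124)

-0.98 -1.01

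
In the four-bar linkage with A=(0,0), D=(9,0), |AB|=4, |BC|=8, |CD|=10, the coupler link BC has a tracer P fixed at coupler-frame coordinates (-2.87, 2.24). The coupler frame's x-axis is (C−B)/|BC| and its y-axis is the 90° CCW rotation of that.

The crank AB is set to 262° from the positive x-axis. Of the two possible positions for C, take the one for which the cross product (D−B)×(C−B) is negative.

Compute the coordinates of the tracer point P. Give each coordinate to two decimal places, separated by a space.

-1.19 -0.38

A=(0,0), D=(9.00,0)
B = A + 4.00·(cos262°, sin262°) = (-0.5567, -3.9611)
|BD| = 10.3451
circle(B,8.00) ∩ circle(D,10.00): a=3.4326, h=7.2262
  candidates: C₊=(-0.1526,4.0287) cross=74.755; C₋=(5.3812,-9.3222) cross=-74.755
  mode - wants cross < 0 → take C=(5.3812,-9.3222) (cross=-74.755)
ex = (C−B)/|BC| = (0.7422,-0.6701); ey = (0.6701,0.7422)
P = B + -2.87·ex + 2.24·ey = (-1.1858,-0.3752)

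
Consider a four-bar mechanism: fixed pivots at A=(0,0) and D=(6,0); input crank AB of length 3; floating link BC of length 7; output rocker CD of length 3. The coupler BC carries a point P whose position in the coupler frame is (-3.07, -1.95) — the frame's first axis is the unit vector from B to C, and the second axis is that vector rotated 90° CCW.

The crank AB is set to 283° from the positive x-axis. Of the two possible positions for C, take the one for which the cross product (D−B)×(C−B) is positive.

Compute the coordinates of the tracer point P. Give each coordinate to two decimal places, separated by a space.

A=(0,0), D=(6.00,0)
B = A + 3.00·(cos283°, sin283°) = (0.6749, -2.9231)
|BD| = 6.0747
circle(B,7.00) ∩ circle(D,3.00): a=6.3297, h=2.9891
  candidates: C₊=(4.7852,2.7430) cross=18.158; C₋=(7.6619,-2.4976) cross=-18.158
  mode + wants cross > 0 → take C=(4.7852,2.7430) (cross=18.158)
ex = (C−B)/|BC| = (0.5872,0.8094); ey = (-0.8094,0.5872)
P = B + -3.07·ex + -1.95·ey = (0.4506,-6.5531)

0.45 -6.55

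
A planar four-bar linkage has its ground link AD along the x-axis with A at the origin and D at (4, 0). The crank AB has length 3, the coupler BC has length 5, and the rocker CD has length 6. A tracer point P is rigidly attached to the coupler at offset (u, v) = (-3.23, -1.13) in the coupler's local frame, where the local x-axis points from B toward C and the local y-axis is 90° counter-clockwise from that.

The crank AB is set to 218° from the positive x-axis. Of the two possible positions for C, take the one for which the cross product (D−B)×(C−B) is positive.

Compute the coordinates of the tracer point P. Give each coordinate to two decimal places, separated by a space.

A=(0,0), D=(4.00,0)
B = A + 3.00·(cos218°, sin218°) = (-2.3640, -1.8470)
|BD| = 6.6266
circle(B,5.00) ∩ circle(D,6.00): a=2.4833, h=4.3397
  candidates: C₊=(-1.1887,3.0129) cross=28.758; C₋=(1.2305,-5.3226) cross=-28.758
  mode + wants cross > 0 → take C=(-1.1887,3.0129) (cross=28.758)
ex = (C−B)/|BC| = (0.2351,0.9720); ey = (-0.9720,0.2351)
P = B + -3.23·ex + -1.13·ey = (-2.0250,-5.2521)

-2.02 -5.25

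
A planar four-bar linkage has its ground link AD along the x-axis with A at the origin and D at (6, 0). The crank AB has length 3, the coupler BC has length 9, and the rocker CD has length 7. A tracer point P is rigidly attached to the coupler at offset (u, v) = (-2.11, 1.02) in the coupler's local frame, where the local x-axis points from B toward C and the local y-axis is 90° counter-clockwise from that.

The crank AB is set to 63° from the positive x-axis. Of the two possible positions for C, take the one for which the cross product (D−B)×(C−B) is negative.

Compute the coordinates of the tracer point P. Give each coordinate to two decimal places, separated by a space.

A=(0,0), D=(6.00,0)
B = A + 3.00·(cos63°, sin63°) = (1.3620, 2.6730)
|BD| = 5.3532
circle(B,9.00) ∩ circle(D,7.00): a=5.6655, h=6.9930
  candidates: C₊=(9.7624,5.9029) cross=37.435; C₋=(2.7787,-6.2148) cross=-37.435
  mode - wants cross < 0 → take C=(2.7787,-6.2148) (cross=-37.435)
ex = (C−B)/|BC| = (0.1574,-0.9875); ey = (0.9875,0.1574)
P = B + -2.11·ex + 1.02·ey = (2.0371,4.9173)

2.04 4.92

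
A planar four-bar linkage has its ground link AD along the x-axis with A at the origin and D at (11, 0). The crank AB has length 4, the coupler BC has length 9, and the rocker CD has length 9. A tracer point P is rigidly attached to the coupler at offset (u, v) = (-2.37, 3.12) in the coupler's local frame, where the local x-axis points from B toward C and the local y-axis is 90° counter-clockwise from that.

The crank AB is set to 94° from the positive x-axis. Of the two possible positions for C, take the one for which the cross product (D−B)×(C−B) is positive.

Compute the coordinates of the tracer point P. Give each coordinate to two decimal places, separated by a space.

-3.86 5.58

A=(0,0), D=(11.00,0)
B = A + 4.00·(cos94°, sin94°) = (-0.2790, 3.9903)
|BD| = 11.9641
circle(B,9.00) ∩ circle(D,9.00): a=5.9820, h=6.7242
  candidates: C₊=(7.6032,8.3344) cross=80.449; C₋=(3.1178,-4.3441) cross=-80.449
  mode + wants cross > 0 → take C=(7.6032,8.3344) (cross=80.449)
ex = (C−B)/|BC| = (0.8758,0.4827); ey = (-0.4827,0.8758)
P = B + -2.37·ex + 3.12·ey = (-3.8606,5.5788)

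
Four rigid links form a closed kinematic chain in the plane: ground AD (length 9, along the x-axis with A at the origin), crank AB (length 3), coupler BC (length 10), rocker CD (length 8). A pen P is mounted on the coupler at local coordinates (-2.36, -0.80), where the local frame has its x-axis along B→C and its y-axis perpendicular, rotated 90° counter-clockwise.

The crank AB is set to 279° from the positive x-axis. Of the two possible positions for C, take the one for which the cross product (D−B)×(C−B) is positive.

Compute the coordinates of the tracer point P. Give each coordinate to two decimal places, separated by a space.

A=(0,0), D=(9.00,0)
B = A + 3.00·(cos279°, sin279°) = (0.4693, -2.9631)
|BD| = 9.0306
circle(B,10.00) ∩ circle(D,8.00): a=6.5085, h=7.5920
  candidates: C₊=(4.1265,6.3442) cross=68.561; C₋=(9.1086,-7.9993) cross=-68.561
  mode + wants cross > 0 → take C=(4.1265,6.3442) (cross=68.561)
ex = (C−B)/|BC| = (0.3657,0.9307); ey = (-0.9307,0.3657)
P = B + -2.36·ex + -0.80·ey = (0.3508,-5.4522)

0.35 -5.45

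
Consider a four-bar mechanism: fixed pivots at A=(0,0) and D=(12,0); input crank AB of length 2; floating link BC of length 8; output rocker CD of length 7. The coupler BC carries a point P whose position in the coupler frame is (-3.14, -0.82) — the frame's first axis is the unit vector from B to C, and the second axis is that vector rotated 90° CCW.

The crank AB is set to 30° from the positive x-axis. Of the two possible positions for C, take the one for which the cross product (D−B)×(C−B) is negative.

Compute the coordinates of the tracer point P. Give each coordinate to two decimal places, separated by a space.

-0.97 2.79

A=(0,0), D=(12.00,0)
B = A + 2.00·(cos30°, sin30°) = (1.7321, 1.0000)
|BD| = 10.3165
circle(B,8.00) ∩ circle(D,7.00): a=5.8853, h=5.4188
  candidates: C₊=(8.1148,5.8229) cross=55.904; C₋=(7.0643,-4.9638) cross=-55.904
  mode - wants cross < 0 → take C=(7.0643,-4.9638) (cross=-55.904)
ex = (C−B)/|BC| = (0.6665,-0.7455); ey = (0.7455,0.6665)
P = B + -3.14·ex + -0.82·ey = (-0.9722,2.7942)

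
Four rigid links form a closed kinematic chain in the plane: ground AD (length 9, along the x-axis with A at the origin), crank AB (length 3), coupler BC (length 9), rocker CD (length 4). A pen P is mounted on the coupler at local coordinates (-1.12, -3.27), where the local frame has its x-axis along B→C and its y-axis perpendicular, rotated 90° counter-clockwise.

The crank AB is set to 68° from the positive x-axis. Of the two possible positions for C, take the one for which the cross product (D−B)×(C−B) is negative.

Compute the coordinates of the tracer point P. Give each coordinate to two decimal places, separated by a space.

-2.00 1.30

A=(0,0), D=(9.00,0)
B = A + 3.00·(cos68°, sin68°) = (1.1238, 2.7816)
|BD| = 8.3529
circle(B,9.00) ∩ circle(D,4.00): a=8.0673, h=3.9898
  candidates: C₊=(10.0593,3.8572) cross=33.326; C₋=(7.4021,-3.6670) cross=-33.326
  mode - wants cross < 0 → take C=(7.4021,-3.6670) (cross=-33.326)
ex = (C−B)/|BC| = (0.6976,-0.7165); ey = (0.7165,0.6976)
P = B + -1.12·ex + -3.27·ey = (-2.0004,1.3029)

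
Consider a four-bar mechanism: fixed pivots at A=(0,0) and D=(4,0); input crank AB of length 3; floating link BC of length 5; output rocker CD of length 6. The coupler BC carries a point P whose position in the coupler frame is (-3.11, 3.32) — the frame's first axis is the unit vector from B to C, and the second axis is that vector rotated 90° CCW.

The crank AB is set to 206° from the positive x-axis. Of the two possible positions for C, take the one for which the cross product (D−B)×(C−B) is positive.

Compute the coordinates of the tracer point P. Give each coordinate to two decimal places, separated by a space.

A=(0,0), D=(4.00,0)
B = A + 3.00·(cos206°, sin206°) = (-2.6964, -1.3151)
|BD| = 6.8243
circle(B,5.00) ∩ circle(D,6.00): a=2.6062, h=4.2670
  candidates: C₊=(-0.9613,3.3742) cross=29.120; C₋=(0.6833,-4.9999) cross=-29.120
  mode + wants cross > 0 → take C=(-0.9613,3.3742) (cross=29.120)
ex = (C−B)/|BC| = (0.3470,0.9379); ey = (-0.9379,0.3470)
P = B + -3.11·ex + 3.32·ey = (-6.8893,-3.0798)

-6.89 -3.08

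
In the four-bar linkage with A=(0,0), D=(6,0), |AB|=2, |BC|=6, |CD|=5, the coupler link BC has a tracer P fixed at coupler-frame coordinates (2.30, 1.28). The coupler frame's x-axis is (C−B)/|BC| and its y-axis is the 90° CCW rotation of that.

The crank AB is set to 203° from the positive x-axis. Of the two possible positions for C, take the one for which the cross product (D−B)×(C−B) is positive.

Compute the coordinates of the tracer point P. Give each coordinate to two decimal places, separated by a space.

A=(0,0), D=(6.00,0)
B = A + 2.00·(cos203°, sin203°) = (-1.8410, -0.7815)
|BD| = 7.8799
circle(B,6.00) ∩ circle(D,5.00): a=4.6379, h=3.8065
  candidates: C₊=(2.3965,3.4663) cross=29.995; C₋=(3.1515,-4.1093) cross=-29.995
  mode + wants cross > 0 → take C=(2.3965,3.4663) (cross=29.995)
ex = (C−B)/|BC| = (0.7063,0.7080); ey = (-0.7080,0.7063)
P = B + 2.30·ex + 1.28·ey = (-1.1228,1.7508)

-1.12 1.75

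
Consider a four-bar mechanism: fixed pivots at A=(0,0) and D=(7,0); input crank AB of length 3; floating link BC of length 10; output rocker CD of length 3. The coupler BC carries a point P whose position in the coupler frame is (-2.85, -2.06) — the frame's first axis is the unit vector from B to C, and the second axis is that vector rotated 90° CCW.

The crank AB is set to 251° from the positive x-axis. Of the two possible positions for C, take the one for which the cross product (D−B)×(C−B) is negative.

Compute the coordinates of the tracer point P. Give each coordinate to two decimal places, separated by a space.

-3.70 -5.07

A=(0,0), D=(7.00,0)
B = A + 3.00·(cos251°, sin251°) = (-0.9767, -2.8366)
|BD| = 8.4660
circle(B,10.00) ∩ circle(D,3.00): a=9.6074, h=2.7744
  candidates: C₊=(7.1459,2.9965) cross=23.488; C₋=(9.0050,-2.2316) cross=-23.488
  mode - wants cross < 0 → take C=(9.0050,-2.2316) (cross=-23.488)
ex = (C−B)/|BC| = (0.9982,0.0605); ey = (-0.0605,0.9982)
P = B + -2.85·ex + -2.06·ey = (-3.6969,-5.0652)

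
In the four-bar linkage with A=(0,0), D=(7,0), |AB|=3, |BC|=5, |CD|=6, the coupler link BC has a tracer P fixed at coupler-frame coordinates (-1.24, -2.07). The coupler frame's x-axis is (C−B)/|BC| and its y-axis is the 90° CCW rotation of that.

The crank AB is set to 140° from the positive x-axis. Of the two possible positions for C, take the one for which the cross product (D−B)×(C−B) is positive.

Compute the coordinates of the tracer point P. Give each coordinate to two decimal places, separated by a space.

A=(0,0), D=(7.00,0)
B = A + 3.00·(cos140°, sin140°) = (-2.2981, 1.9284)
|BD| = 9.4960
circle(B,5.00) ∩ circle(D,6.00): a=4.1688, h=2.7606
  candidates: C₊=(2.3444,3.7849) cross=26.215; C₋=(1.2232,-1.6213) cross=-26.215
  mode + wants cross > 0 → take C=(2.3444,3.7849) (cross=26.215)
ex = (C−B)/|BC| = (0.9285,0.3713); ey = (-0.3713,0.9285)
P = B + -1.24·ex + -2.07·ey = (-2.6809,-0.4541)

-2.68 -0.45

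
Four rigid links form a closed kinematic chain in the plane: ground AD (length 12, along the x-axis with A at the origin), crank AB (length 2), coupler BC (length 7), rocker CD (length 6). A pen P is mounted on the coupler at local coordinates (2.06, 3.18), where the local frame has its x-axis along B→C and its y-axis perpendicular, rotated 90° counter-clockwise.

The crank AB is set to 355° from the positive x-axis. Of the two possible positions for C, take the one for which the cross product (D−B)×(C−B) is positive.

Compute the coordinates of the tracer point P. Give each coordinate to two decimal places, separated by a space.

1.72 3.60

A=(0,0), D=(12.00,0)
B = A + 2.00·(cos355°, sin355°) = (1.9924, -0.1743)
|BD| = 10.0091
circle(B,7.00) ∩ circle(D,6.00): a=5.6540, h=4.1271
  candidates: C₊=(7.5736,4.0506) cross=41.308; C₋=(7.7174,-4.2023) cross=-41.308
  mode + wants cross > 0 → take C=(7.5736,4.0506) (cross=41.308)
ex = (C−B)/|BC| = (0.7973,0.6036); ey = (-0.6036,0.7973)
P = B + 2.06·ex + 3.18·ey = (1.7156,3.6045)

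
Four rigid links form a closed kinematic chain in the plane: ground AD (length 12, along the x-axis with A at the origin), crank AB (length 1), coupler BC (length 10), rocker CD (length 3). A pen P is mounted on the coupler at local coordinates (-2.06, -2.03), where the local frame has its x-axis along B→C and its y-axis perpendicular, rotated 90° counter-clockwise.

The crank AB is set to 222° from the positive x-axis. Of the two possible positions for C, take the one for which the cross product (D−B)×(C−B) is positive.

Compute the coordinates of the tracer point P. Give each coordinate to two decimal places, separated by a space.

A=(0,0), D=(12.00,0)
B = A + 1.00·(cos222°, sin222°) = (-0.7431, -0.6691)
|BD| = 12.7607
circle(B,10.00) ∩ circle(D,3.00): a=9.9460, h=1.0380
  candidates: C₊=(9.1347,0.8889) cross=13.245; C₋=(9.2436,-1.1841) cross=-13.245
  mode + wants cross > 0 → take C=(9.1347,0.8889) (cross=13.245)
ex = (C−B)/|BC| = (0.9878,0.1558); ey = (-0.1558,0.9878)
P = B + -2.06·ex + -2.03·ey = (-2.4617,-2.9953)

-2.46 -3.00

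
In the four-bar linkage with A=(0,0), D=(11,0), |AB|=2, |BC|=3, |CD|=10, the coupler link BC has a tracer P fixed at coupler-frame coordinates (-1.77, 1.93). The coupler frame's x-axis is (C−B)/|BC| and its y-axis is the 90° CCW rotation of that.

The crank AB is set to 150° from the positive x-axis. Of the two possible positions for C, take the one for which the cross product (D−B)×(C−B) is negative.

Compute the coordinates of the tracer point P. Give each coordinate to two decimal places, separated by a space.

-2.55 3.49

A=(0,0), D=(11.00,0)
B = A + 2.00·(cos150°, sin150°) = (-1.7321, 1.0000)
|BD| = 12.7713
circle(B,3.00) ∩ circle(D,10.00): a=2.8229, h=1.0154
  candidates: C₊=(1.1617,1.7912) cross=12.968; C₋=(1.0027,-0.2333) cross=-12.968
  mode - wants cross < 0 → take C=(1.0027,-0.2333) (cross=-12.968)
ex = (C−B)/|BC| = (0.9116,-0.4111); ey = (0.4111,0.9116)
P = B + -1.77·ex + 1.93·ey = (-2.5521,3.4870)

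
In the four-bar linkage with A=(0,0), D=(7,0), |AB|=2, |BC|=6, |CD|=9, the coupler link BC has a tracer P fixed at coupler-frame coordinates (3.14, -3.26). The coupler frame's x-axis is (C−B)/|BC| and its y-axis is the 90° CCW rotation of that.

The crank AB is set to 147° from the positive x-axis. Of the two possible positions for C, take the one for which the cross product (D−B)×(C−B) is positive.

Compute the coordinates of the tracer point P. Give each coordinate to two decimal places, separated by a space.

A=(0,0), D=(7.00,0)
B = A + 2.00·(cos147°, sin147°) = (-1.6773, 1.0893)
|BD| = 8.7454
circle(B,6.00) ∩ circle(D,9.00): a=1.8000, h=5.7236
  candidates: C₊=(0.8215,6.5442) cross=50.056; C₋=(-0.6043,-4.8140) cross=-50.056
  mode + wants cross > 0 → take C=(0.8215,6.5442) (cross=50.056)
ex = (C−B)/|BC| = (0.4165,0.9091); ey = (-0.9091,0.4165)
P = B + 3.14·ex + -3.26·ey = (2.5942,2.5863)

2.59 2.59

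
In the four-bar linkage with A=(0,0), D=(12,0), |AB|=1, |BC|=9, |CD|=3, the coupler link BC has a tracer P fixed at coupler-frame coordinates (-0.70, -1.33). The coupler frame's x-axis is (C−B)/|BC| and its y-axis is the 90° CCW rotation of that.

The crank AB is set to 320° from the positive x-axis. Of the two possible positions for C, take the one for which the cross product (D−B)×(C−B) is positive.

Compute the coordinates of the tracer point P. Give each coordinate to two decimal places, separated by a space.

A=(0,0), D=(12.00,0)
B = A + 1.00·(cos320°, sin320°) = (0.7660, -0.6428)
|BD| = 11.2523
circle(B,9.00) ∩ circle(D,3.00): a=8.8255, h=1.7637
  candidates: C₊=(9.4764,1.6222) cross=19.845; C₋=(9.6779,-1.8994) cross=-19.845
  mode + wants cross > 0 → take C=(9.4764,1.6222) (cross=19.845)
ex = (C−B)/|BC| = (0.9678,0.2517); ey = (-0.2517,0.9678)
P = B + -0.70·ex + -1.33·ey = (0.4233,-2.1061)

0.42 -2.11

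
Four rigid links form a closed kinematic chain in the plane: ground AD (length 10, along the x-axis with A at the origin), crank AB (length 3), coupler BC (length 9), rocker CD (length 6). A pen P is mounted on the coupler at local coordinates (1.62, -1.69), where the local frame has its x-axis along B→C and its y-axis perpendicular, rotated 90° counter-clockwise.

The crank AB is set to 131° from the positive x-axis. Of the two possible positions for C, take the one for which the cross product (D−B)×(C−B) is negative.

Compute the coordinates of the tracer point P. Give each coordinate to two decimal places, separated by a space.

-1.77 -0.07

A=(0,0), D=(10.00,0)
B = A + 3.00·(cos131°, sin131°) = (-1.9682, 2.2641)
|BD| = 12.1805
circle(B,9.00) ∩ circle(D,6.00): a=7.9374, h=4.2423
  candidates: C₊=(6.6195,4.9570) cross=51.673; C₋=(5.0424,-3.3796) cross=-51.673
  mode - wants cross < 0 → take C=(5.0424,-3.3796) (cross=-51.673)
ex = (C−B)/|BC| = (0.7790,-0.6271); ey = (0.6271,0.7790)
P = B + 1.62·ex + -1.69·ey = (-1.7661,-0.0682)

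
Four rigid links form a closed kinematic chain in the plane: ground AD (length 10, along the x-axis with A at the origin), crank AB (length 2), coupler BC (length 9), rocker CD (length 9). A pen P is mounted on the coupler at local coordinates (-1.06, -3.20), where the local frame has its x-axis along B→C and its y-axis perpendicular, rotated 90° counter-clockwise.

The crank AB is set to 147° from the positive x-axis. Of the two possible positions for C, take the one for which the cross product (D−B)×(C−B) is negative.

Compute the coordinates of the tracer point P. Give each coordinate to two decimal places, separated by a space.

A=(0,0), D=(10.00,0)
B = A + 2.00·(cos147°, sin147°) = (-1.6773, 1.0893)
|BD| = 11.7280
circle(B,9.00) ∩ circle(D,9.00): a=5.8640, h=6.8274
  candidates: C₊=(4.7954,7.3425) cross=80.072; C₋=(3.5272,-6.2532) cross=-80.072
  mode - wants cross < 0 → take C=(3.5272,-6.2532) (cross=-80.072)
ex = (C−B)/|BC| = (0.5783,-0.8158); ey = (0.8158,0.5783)
P = B + -1.06·ex + -3.20·ey = (-4.9010,0.1036)

-4.90 0.10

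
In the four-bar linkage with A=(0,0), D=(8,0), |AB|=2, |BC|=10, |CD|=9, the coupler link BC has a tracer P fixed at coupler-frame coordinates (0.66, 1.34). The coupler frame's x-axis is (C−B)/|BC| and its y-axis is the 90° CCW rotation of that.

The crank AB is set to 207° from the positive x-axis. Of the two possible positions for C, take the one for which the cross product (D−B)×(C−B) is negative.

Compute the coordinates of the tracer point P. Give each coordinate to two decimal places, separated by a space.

A=(0,0), D=(8.00,0)
B = A + 2.00·(cos207°, sin207°) = (-1.7820, -0.9080)
|BD| = 9.8241
circle(B,10.00) ∩ circle(D,9.00): a=5.8790, h=8.0893
  candidates: C₊=(3.3242,7.6901) cross=79.470; C₋=(4.8195,-8.4193) cross=-79.470
  mode - wants cross < 0 → take C=(4.8195,-8.4193) (cross=-79.470)
ex = (C−B)/|BC| = (0.6602,-0.7511); ey = (0.7511,0.6602)
P = B + 0.66·ex + 1.34·ey = (-0.3398,-0.5191)

-0.34 -0.52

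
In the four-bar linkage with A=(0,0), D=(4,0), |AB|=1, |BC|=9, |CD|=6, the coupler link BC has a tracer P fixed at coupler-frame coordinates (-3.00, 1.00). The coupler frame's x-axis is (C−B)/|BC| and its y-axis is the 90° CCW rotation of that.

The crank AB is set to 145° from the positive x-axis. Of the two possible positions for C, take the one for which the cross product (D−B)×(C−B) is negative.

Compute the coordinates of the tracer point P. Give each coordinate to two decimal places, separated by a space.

A=(0,0), D=(4.00,0)
B = A + 1.00·(cos145°, sin145°) = (-0.8192, 0.5736)
|BD| = 4.8532
circle(B,9.00) ∩ circle(D,6.00): a=7.0627, h=5.5783
  candidates: C₊=(6.8534,5.2781) cross=27.073; C₋=(5.5348,-5.8004) cross=-27.073
  mode - wants cross < 0 → take C=(5.5348,-5.8004) (cross=-27.073)
ex = (C−B)/|BC| = (0.7060,-0.7082); ey = (0.7082,0.7060)
P = B + -3.00·ex + 1.00·ey = (-2.2289,3.4042)

-2.23 3.40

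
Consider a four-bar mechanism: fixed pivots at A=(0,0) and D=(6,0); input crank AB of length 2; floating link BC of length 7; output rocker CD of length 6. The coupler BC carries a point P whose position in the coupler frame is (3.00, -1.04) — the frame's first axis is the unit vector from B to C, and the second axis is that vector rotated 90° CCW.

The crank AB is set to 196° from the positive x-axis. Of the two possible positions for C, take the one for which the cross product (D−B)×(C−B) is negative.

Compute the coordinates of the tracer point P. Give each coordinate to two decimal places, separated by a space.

A=(0,0), D=(6.00,0)
B = A + 2.00·(cos196°, sin196°) = (-1.9225, -0.5513)
|BD| = 7.9417
circle(B,7.00) ∩ circle(D,6.00): a=4.7893, h=5.1051
  candidates: C₊=(2.5009,4.8740) cross=40.543; C₋=(3.2096,-5.3117) cross=-40.543
  mode - wants cross < 0 → take C=(3.2096,-5.3117) (cross=-40.543)
ex = (C−B)/|BC| = (0.7332,-0.6801); ey = (0.6801,0.7332)
P = B + 3.00·ex + -1.04·ey = (-0.4303,-3.3539)

-0.43 -3.35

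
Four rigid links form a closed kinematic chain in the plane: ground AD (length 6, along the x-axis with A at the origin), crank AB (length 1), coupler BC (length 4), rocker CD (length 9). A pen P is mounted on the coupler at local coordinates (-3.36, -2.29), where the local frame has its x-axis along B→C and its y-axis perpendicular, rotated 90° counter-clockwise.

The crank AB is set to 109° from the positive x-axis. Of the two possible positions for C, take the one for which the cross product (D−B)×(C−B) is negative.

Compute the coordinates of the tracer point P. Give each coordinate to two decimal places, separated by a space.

-0.16 5.01

A=(0,0), D=(6.00,0)
B = A + 1.00·(cos109°, sin109°) = (-0.3256, 0.9455)
|BD| = 6.3958
circle(B,4.00) ∩ circle(D,9.00): a=-1.8835, h=3.5288
  candidates: C₊=(-1.6667,4.7140) cross=22.570; C₋=(-2.7100,-2.2661) cross=-22.570
  mode - wants cross < 0 → take C=(-2.7100,-2.2661) (cross=-22.570)
ex = (C−B)/|BC| = (-0.5961,-0.8029); ey = (0.8029,-0.5961)
P = B + -3.36·ex + -2.29·ey = (-0.1612,5.0084)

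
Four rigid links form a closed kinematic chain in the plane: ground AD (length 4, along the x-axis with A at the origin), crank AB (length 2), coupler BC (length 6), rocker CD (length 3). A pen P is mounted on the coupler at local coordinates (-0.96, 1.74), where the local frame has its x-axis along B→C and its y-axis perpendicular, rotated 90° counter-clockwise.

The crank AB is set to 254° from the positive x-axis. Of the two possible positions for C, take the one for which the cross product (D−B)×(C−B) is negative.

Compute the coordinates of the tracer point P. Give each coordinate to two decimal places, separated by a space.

-1.29 -0.08

A=(0,0), D=(4.00,0)
B = A + 2.00·(cos254°, sin254°) = (-0.5513, -1.9225)
|BD| = 4.9407
circle(B,6.00) ∩ circle(D,3.00): a=5.2028, h=2.9885
  candidates: C₊=(3.0785,2.8550) cross=14.765; C₋=(5.4043,-2.6510) cross=-14.765
  mode - wants cross < 0 → take C=(5.4043,-2.6510) (cross=-14.765)
ex = (C−B)/|BC| = (0.9926,-0.1214); ey = (0.1214,0.9926)
P = B + -0.96·ex + 1.74·ey = (-1.2929,-0.0788)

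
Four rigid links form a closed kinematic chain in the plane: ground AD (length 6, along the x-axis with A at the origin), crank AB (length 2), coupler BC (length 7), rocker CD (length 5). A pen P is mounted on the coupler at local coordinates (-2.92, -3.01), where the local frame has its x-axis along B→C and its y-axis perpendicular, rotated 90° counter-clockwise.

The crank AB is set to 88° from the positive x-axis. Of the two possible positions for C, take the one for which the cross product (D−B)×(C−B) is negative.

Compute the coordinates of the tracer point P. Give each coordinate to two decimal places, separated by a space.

A=(0,0), D=(6.00,0)
B = A + 2.00·(cos88°, sin88°) = (0.0698, 1.9988)
|BD| = 6.2580
circle(B,7.00) ∩ circle(D,5.00): a=5.0465, h=4.8510
  candidates: C₊=(6.4014,4.9839) cross=30.358; C₋=(3.3026,-4.2100) cross=-30.358
  mode - wants cross < 0 → take C=(3.3026,-4.2100) (cross=-30.358)
ex = (C−B)/|BC| = (0.4618,-0.8870); ey = (0.8870,0.4618)
P = B + -2.92·ex + -3.01·ey = (-3.9485,3.1986)

-3.95 3.20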